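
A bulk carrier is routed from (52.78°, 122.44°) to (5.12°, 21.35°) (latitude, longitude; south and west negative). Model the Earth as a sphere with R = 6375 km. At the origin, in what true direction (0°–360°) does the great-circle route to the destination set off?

281.9°

N = sin Δλ·cos φ₂ = -0.9774;  D = cos φ₁ sin φ₂ − sin φ₁ cos φ₂ cos Δλ = +0.2065
initial course = atan2(N, D) = 281.93°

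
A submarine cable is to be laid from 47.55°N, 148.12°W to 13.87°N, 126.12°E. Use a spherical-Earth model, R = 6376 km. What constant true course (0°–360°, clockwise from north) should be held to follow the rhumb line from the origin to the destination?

Δψ = ln[tan(π/4+φ₂/2)/tan(π/4+φ₁/2)] = -0.7013
Δλ = -1.4968 rad (taken the short way round)
course = atan2(Δλ, Δψ) = 244.90°

244.9°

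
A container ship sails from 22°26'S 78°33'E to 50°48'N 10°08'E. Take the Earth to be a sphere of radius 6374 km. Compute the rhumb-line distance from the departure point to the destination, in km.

10600 km

Δψ = ln[tan(π/4+φ₂/2)/tan(π/4+φ₁/2)] = +1.4345;  Δφ = +1.2782 rad,  Δλ = -1.1941 rad
q = Δφ/Δψ = 0.8910
d = R·√(Δφ² + q²Δλ²) = 6374·1.66303 = 10600 km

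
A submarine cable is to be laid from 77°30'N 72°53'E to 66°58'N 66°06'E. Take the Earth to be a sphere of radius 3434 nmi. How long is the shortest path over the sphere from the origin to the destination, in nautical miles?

Haversine: a = sin²(Δφ/2)+cos φ₁ cos φ₂ sin²(Δλ/2) = 0.00872;  σ = 2·atan2(√a,√(1−a))
σ = 10.718° → d = Rσ = 3434·0.18706 = 642 nmi

642 nmi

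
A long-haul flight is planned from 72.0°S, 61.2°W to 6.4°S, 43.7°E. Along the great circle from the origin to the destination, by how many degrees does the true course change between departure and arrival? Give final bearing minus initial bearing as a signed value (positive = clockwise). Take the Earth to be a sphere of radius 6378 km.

-88.7°

Initial bearing θ₁ = atan2(sin Δλ cos φ₂, cos φ₁ sin φ₂ − sin φ₁ cos φ₂ cos Δλ) = 106.12°
Final bearing θ₂ = (initial bearing from the destination back to the start) + 180° = 17.38°
Δθ = θ₂ − θ₁ = -88.7°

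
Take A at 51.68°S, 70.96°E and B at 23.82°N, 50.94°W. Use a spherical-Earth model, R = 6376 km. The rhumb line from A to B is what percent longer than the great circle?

Great circle: σ = 2.2352 rad → d_gc = Rσ = 14251.8 km
Rhumb: Δφ = +1.3177, Δλ = -2.1276, Δψ = +1.4854, q = Δφ/Δψ = 0.8871 → d_rh = R√(Δφ²+q²Δλ²) = 14676.9 km
Excess = (14676.9 − 14251.8) / 14251.8 = 425.1 / 14251.8 = 2.98% ≈ 3.0%

3.0%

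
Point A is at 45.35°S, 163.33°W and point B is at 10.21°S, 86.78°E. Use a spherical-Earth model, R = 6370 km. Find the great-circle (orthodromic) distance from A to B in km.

10703 km

Haversine: a = sin²(Δφ/2)+cos φ₁ cos φ₂ sin²(Δλ/2) = 0.55460;  σ = 2·atan2(√a,√(1−a))
σ = 96.270° → d = Rσ = 6370·1.68022 = 10703 km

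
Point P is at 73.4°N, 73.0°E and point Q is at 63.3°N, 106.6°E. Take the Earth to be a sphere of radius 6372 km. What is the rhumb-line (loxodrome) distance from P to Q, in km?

1759 km

Δψ = ln[tan(π/4+φ₂/2)/tan(π/4+φ₁/2)] = -0.4866;  Δφ = -0.1763 rad,  Δλ = +0.5864 rad
q = Δφ/Δψ = 0.3623
d = R·√(Δφ² + q²Δλ²) = 6372·0.27607 = 1759 km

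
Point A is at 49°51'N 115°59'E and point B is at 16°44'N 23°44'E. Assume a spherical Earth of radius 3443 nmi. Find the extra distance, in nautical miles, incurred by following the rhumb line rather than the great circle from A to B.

201 nmi

Great circle: cos σ = sin φ₁ sin φ₂ + cos φ₁ cos φ₂ cos Δλ,  σ = 1.3737 rad → d_gc = 4729.6 nmi
Rhumb line: Δψ = -0.7103, q = Δφ/Δψ = 0.8137, d_rh = R√(Δφ²+q²Δλ²) = 4930.2 nmi
Excess = 4930.2 − 4729.6 = 200.6 ≈ 201 nmi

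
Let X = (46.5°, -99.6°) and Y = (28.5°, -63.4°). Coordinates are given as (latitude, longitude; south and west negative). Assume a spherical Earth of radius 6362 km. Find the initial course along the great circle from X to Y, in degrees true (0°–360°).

109.7°

θ = atan2( sin Δλ·cos φ₂ ,  cos φ₁ sin φ₂ − sin φ₁ cos φ₂ cos Δλ )
  = atan2(+0.5190, -0.1860) = 109.71°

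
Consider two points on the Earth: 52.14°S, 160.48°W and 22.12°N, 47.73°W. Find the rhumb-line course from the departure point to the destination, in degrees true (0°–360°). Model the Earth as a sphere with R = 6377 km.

53.3°

Δψ = ln[tan(π/4+φ₂/2)/tan(π/4+φ₁/2)] = +1.4662
Δλ = +1.9679 rad (taken the short way round)
course = atan2(Δλ, Δψ) = 53.31°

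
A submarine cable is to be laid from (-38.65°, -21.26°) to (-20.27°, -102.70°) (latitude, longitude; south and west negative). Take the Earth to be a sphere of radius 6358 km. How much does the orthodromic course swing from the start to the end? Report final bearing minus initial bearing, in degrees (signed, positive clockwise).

+46.4°

At departure: θ₁ = atan2(sin Δλ cos φ₂, cos φ₁ sin φ₂ − sin φ₁ cos φ₂ cos Δλ) = 258.82°
At arrival: θ₂ = atan2(sin Δλ cos φ₁, −cos φ₂ sin φ₁ + sin φ₂ cos φ₁ cos Δλ) = 305.24°
Δθ = θ₂ − θ₁ = +46.4°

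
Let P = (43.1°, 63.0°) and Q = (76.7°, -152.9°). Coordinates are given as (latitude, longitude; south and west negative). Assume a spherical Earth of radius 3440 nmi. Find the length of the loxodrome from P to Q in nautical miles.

Δψ = ln[tan(π/4+φ₂/2)/tan(π/4+φ₁/2)] = +1.3139;  Δφ = +0.5864 rad,  Δλ = +2.5150 rad
q = Δφ/Δψ = 0.4463
d = R·√(Δφ² + q²Δλ²) = 3440·1.26649 = 4357 nmi

4357 nmi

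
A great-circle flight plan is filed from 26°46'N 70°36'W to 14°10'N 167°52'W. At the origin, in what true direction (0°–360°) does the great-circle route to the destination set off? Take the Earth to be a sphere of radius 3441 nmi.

285.9°

N = sin Δλ·cos φ₂ = -0.9618;  D = cos φ₁ sin φ₂ − sin φ₁ cos φ₂ cos Δλ = +0.2738
initial course = atan2(N, D) = 285.89°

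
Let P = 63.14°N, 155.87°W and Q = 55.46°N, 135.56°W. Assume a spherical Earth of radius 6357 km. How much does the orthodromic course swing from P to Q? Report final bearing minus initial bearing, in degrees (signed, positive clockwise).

Initial bearing θ₁ = atan2(sin Δλ cos φ₂, cos φ₁ sin φ₂ − sin φ₁ cos φ₂ cos Δλ) = 117.44°
Final bearing θ₂ = (initial bearing from the destination back to the start) + 180° = 134.99°
Δθ = θ₂ − θ₁ = +17.5°

+17.5°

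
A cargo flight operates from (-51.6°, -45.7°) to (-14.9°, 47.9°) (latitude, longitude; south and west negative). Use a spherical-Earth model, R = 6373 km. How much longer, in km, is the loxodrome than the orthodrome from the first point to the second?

Great circle: cos σ = sin φ₁ sin φ₂ + cos φ₁ cos φ₂ cos Δλ,  σ = 1.4062 rad → d_gc = 8961.9 km
Rhumb line: Δψ = +0.7918, q = Δφ/Δψ = 0.8089, d_rh = R√(Δφ²+q²Δλ²) = 9359.0 km
Excess = 9359.0 − 8961.9 = 397.1 ≈ 397 km

397 km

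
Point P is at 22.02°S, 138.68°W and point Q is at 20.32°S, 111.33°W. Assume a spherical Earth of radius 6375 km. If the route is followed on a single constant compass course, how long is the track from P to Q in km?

2844 km

Δψ = ln[tan(π/4+φ₂/2)/tan(π/4+φ₁/2)] = +0.0318;  Δφ = +0.0297 rad,  Δλ = +0.4773 rad
q = Δφ/Δψ = 0.9325
d = R·√(Δφ² + q²Δλ²) = 6375·0.44610 = 2844 km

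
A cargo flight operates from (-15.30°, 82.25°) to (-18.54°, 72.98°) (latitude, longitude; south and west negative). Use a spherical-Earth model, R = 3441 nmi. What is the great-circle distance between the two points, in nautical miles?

567 nmi

Haversine: a = sin²(Δφ/2)+cos φ₁ cos φ₂ sin²(Δλ/2) = 0.00677;  σ = 2·atan2(√a,√(1−a))
σ = 9.440° → d = Rσ = 3441·0.16476 = 567 nmi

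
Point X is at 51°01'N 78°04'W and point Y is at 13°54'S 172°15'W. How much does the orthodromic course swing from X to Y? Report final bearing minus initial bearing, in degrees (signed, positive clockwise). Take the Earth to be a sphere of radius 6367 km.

-44.2°

Initial bearing θ₁ = atan2(sin Δλ cos φ₂, cos φ₁ sin φ₂ − sin φ₁ cos φ₂ cos Δλ) = 264.33°
Final bearing θ₂ = (initial bearing from the destination back to the start) + 180° = 220.16°
Δθ = θ₂ − θ₁ = -44.2°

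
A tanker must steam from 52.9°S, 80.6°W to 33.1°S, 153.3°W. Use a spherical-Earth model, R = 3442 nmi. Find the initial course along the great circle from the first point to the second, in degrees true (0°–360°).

260.7°

θ = atan2( sin Δλ·cos φ₂ ,  cos φ₁ sin φ₂ − sin φ₁ cos φ₂ cos Δλ )
  = atan2(-0.7998, -0.1307) = 260.72°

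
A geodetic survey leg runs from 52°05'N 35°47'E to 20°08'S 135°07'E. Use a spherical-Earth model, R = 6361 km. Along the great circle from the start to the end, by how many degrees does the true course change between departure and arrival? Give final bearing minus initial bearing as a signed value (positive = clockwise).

+43.7°

Initial bearing θ₁ = atan2(sin Δλ cos φ₂, cos φ₁ sin φ₂ − sin φ₁ cos φ₂ cos Δλ) = 95.63°
Final bearing θ₂ = (initial bearing from the destination back to the start) + 180° = 139.36°
Δθ = θ₂ − θ₁ = +43.7°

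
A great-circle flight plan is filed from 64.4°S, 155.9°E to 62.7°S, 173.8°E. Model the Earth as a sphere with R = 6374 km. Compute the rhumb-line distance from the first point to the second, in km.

Δψ = ln[tan(π/4+φ₂/2)/tan(π/4+φ₁/2)] = +0.0666;  Δφ = +0.0297 rad,  Δλ = +0.3124 rad
q = Δφ/Δψ = 0.4453
d = R·√(Δφ² + q²Δλ²) = 6374·0.14224 = 907 km

907 km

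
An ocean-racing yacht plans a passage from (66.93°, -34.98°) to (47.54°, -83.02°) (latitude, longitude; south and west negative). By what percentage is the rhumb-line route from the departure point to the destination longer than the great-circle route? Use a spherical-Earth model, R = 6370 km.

2.1%

Great circle: σ = 0.5441 rad → d_gc = Rσ = 3465.6 km
Rhumb: Δφ = -0.3384, Δλ = -0.8385, Δψ = -0.6437, q = Δφ/Δψ = 0.5258 → d_rh = R√(Δφ²+q²Δλ²) = 3540.1 km
Excess = (3540.1 − 3465.6) / 3465.6 = 74.5 / 3465.6 = 2.1497% ≈ 2.1%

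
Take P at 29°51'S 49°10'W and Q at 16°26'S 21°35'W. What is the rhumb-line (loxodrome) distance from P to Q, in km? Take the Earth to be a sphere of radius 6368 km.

3181 km

Δψ = ln[tan(π/4+φ₂/2)/tan(π/4+φ₁/2)] = +0.2555;  Δφ = +0.2342 rad,  Δλ = +0.4814 rad
q = Δφ/Δψ = 0.9167
d = R·√(Δφ² + q²Δλ²) = 6368·0.49958 = 3181 km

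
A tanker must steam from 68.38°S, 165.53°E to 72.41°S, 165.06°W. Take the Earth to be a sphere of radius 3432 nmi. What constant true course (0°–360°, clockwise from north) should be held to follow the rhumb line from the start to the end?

112.3°

Meridional parts: M(φ₁)=-1.6558, M(φ₂)=-1.8661 → ΔM = -0.2104;  Δλ = +0.5133 rad
tan C = Δλ / ΔM = -2.4402 → C = 112.28°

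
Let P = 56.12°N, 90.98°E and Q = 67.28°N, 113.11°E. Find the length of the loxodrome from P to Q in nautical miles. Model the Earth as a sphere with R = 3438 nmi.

Rhumb course C = atan2(Δλ, Δψ) with Δψ = ln[tan(π/4+φ₂/2)/tan(π/4+φ₁/2)] = +0.4161, Δλ = +0.3862 → C = 42.87°
d = R·|Δφ| / |cos C| = 3438·0.19478 / 0.73292 = 914 nmi

914 nmi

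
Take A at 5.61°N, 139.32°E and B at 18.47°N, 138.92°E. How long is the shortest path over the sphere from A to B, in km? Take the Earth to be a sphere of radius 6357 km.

Haversine: a = sin²(Δφ/2)+cos φ₁ cos φ₂ sin²(Δλ/2) = 0.01255;  σ = 2·atan2(√a,√(1−a))
σ = 12.866° → d = Rσ = 6357·0.22455 = 1427 km

1427 km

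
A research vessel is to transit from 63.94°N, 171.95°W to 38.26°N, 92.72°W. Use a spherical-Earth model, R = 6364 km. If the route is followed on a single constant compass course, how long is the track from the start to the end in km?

6047 km

Rhumb course C = atan2(Δλ, Δψ) with Δψ = ln[tan(π/4+φ₂/2)/tan(π/4+φ₁/2)] = -0.7398, Δλ = +1.3828 → C = 118.15°
d = R·|Δφ| / |cos C| = 6364·0.44820 / 0.47171 = 6047 km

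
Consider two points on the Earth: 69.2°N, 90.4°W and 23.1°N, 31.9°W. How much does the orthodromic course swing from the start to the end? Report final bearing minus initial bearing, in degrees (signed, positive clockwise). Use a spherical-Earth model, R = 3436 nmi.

Initial bearing θ₁ = atan2(sin Δλ cos φ₂, cos φ₁ sin φ₂ − sin φ₁ cos φ₂ cos Δλ) = 111.56°
Final bearing θ₂ = (initial bearing from the destination back to the start) + 180° = 158.96°
Δθ = θ₂ − θ₁ = +47.4°

+47.4°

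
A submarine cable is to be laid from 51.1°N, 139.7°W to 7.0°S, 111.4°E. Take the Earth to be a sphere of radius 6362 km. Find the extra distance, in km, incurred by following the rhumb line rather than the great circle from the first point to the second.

Great circle: cos σ = sin φ₁ sin φ₂ + cos φ₁ cos φ₂ cos Δλ,  σ = 1.8721 rad → d_gc = 11910.1 km
Rhumb line: Δψ = -1.1634, q = Δφ/Δψ = 0.8716, d_rh = R√(Δφ²+q²Δλ²) = 12357.4 km
Excess = 12357.4 − 11910.1 = 447.3 ≈ 447 km

447 km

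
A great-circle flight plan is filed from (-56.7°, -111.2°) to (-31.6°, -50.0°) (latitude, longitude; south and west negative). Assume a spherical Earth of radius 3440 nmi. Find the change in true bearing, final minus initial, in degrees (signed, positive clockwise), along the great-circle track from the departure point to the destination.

Initial bearing θ₁ = atan2(sin Δλ cos φ₂, cos φ₁ sin φ₂ − sin φ₁ cos φ₂ cos Δλ) = 85.76°
Final bearing θ₂ = (initial bearing from the destination back to the start) + 180° = 40.00°
Δθ = θ₂ − θ₁ = -45.8°

-45.8°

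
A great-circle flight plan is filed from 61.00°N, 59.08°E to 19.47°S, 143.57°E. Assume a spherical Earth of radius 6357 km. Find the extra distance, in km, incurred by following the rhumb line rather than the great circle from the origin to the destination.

Great circle: cos σ = sin φ₁ sin φ₂ + cos φ₁ cos φ₂ cos Δλ,  σ = 1.8210 rad → d_gc = 11576.3 km
Rhumb line: Δψ = -1.6990, q = Δφ/Δψ = 0.8267, d_rh = R√(Δφ²+q²Δλ²) = 11822.2 km
Excess = 11822.2 − 11576.3 = 245.9 ≈ 246 km

246 km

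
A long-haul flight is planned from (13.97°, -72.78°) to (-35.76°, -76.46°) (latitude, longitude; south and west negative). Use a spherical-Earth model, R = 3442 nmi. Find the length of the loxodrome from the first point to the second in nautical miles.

2995 nmi

Rhumb course C = atan2(Δλ, Δψ) with Δψ = ln[tan(π/4+φ₂/2)/tan(π/4+φ₁/2)] = -0.9154, Δλ = -0.0642 → C = 184.01°
d = R·|Δφ| / |cos C| = 3442·0.86795 / 0.99755 = 2995 nmi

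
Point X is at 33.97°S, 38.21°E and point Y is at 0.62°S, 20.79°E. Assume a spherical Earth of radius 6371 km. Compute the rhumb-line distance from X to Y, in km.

4130 km

Rhumb course C = atan2(Δλ, Δψ) with Δψ = ln[tan(π/4+φ₂/2)/tan(π/4+φ₁/2)] = +0.6202, Δλ = -0.3040 → C = 333.89°
d = R·|Δφ| / |cos C| = 6371·0.58207 / 0.89791 = 4130 km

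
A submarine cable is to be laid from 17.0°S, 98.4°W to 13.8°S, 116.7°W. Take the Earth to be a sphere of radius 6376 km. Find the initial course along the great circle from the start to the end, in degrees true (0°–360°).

N = sin Δλ·cos φ₂ = -0.3049;  D = cos φ₁ sin φ₂ − sin φ₁ cos φ₂ cos Δλ = +0.0415
initial course = atan2(N, D) = 277.74°

277.7°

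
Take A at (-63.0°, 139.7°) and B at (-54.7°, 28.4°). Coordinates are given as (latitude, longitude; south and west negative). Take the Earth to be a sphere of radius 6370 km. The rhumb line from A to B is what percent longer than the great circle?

13.8%

Great circle: σ = 0.8868 rad → d_gc = Rσ = 5649.0 km
Rhumb: Δφ = +0.1449, Δλ = -1.9426, Δψ = +0.2816, q = Δφ/Δψ = 0.5143 → d_rh = R√(Δφ²+q²Δλ²) = 6431.0 km
Excess = (6431.0 − 5649.0) / 5649.0 = 782.0 / 5649.0 = 13.84% ≈ 13.8%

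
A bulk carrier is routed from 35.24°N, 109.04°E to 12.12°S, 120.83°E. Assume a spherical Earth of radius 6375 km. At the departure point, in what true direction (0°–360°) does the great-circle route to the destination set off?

164.6°

N = sin Δλ·cos φ₂ = +0.1998;  D = cos φ₁ sin φ₂ − sin φ₁ cos φ₂ cos Δλ = -0.7237
initial course = atan2(N, D) = 164.57°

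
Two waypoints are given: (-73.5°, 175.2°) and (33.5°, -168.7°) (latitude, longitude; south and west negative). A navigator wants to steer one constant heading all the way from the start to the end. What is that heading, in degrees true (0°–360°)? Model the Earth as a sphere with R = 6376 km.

Δψ = ln[tan(π/4+φ₂/2)/tan(π/4+φ₁/2)] = +2.5522
Δλ = +0.2810 rad (taken the short way round)
course = atan2(Δλ, Δψ) = 6.28°

6.3°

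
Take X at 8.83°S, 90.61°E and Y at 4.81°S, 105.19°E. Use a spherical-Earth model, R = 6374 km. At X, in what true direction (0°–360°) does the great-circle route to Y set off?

75.4°

θ = atan2( sin Δλ·cos φ₂ ,  cos φ₁ sin φ₂ − sin φ₁ cos φ₂ cos Δλ )
  = atan2(+0.2508, +0.0652) = 75.43°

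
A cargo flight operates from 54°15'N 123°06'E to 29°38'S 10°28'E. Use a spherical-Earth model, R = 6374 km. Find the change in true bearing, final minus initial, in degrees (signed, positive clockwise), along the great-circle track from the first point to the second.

-46.5°

Initial bearing θ₁ = atan2(sin Δλ cos φ₂, cos φ₁ sin φ₂ − sin φ₁ cos φ₂ cos Δλ) = 268.76°
Final bearing θ₂ = (initial bearing from the destination back to the start) + 180° = 222.22°
Δθ = θ₂ − θ₁ = -46.5°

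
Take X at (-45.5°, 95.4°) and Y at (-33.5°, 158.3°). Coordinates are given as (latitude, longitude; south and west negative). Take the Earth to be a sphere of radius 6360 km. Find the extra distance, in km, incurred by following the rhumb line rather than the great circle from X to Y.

121 km

Great circle: cos σ = sin φ₁ sin φ₂ + cos φ₁ cos φ₂ cos Δλ,  σ = 0.8501 rad → d_gc = 5406.5 km
Rhumb line: Δψ = +0.2726, q = Δφ/Δψ = 0.7683, d_rh = R√(Δφ²+q²Δλ²) = 5527.1 km
Excess = 5527.1 − 5406.5 = 120.6 ≈ 121 km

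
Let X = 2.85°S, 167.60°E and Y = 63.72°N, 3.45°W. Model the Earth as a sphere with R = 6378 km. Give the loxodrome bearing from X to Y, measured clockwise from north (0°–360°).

Meridional parts: M(φ₁)=-0.0498, M(φ₂)=+1.4548 → ΔM = +1.5046;  Δλ = -2.9854 rad
tan C = Δλ / ΔM = -1.9842 → C = 296.75°

296.7°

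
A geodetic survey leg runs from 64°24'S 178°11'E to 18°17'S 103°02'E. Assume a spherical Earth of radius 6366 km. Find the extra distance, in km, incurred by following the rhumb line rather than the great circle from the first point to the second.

Great circle: cos σ = sin φ₁ sin φ₂ + cos φ₁ cos φ₂ cos Δλ,  σ = 1.1723 rad → d_gc = 7462.6 km
Rhumb line: Δψ = +1.1573, q = Δφ/Δψ = 0.6955, d_rh = R√(Δφ²+q²Δλ²) = 7744.6 km
Excess = 7744.6 − 7462.6 = 282.0 ≈ 282 km

282 km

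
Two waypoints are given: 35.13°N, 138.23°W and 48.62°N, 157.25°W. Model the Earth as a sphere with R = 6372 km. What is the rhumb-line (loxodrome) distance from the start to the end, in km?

2168 km

Δψ = ln[tan(π/4+φ₂/2)/tan(π/4+φ₁/2)] = +0.3181;  Δφ = +0.2354 rad,  Δλ = -0.3320 rad
q = Δφ/Δψ = 0.7401
d = R·√(Δφ² + q²Δλ²) = 6372·0.34029 = 2168 km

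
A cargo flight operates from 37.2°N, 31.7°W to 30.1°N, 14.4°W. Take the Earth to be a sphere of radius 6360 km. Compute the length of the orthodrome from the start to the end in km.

1778 km

Haversine: a = sin²(Δφ/2)+cos φ₁ cos φ₂ sin²(Δλ/2) = 0.01942;  σ = 2·atan2(√a,√(1−a))
σ = 16.022° → d = Rσ = 6360·0.27963 = 1778 km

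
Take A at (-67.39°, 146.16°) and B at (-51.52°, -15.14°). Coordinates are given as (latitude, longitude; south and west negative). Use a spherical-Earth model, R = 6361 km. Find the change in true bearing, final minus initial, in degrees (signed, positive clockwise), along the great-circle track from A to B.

At departure: θ₁ = atan2(sin Δλ cos φ₂, cos φ₁ sin φ₂ − sin φ₁ cos φ₂ cos Δλ) = 193.28°
At arrival: θ₂ = atan2(sin Δλ cos φ₁, −cos φ₂ sin φ₁ + sin φ₂ cos φ₁ cos Δλ) = 351.84°
Δθ = θ₂ − θ₁ = +158.6°

+158.6°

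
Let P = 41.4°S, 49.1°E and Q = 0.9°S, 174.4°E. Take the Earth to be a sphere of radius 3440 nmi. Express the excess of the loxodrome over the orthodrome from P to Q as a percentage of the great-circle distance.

Great circle: σ = 2.0076 rad → d_gc = Rσ = 6906.0 nmi
Rhumb: Δφ = +0.7069, Δλ = +2.1869, Δψ = +0.7794, q = Δφ/Δψ = 0.9069 → d_rh = R√(Δφ²+q²Δλ²) = 7242.8 nmi
Excess = (7242.8 − 6906.0) / 6906.0 = 336.8 / 6906.0 = 4.88% ≈ 4.9%

4.9%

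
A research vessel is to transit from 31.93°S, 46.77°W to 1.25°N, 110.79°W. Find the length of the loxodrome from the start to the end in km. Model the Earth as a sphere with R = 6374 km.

Δψ = ln[tan(π/4+φ₂/2)/tan(π/4+φ₁/2)] = +0.6104;  Δφ = +0.5791 rad,  Δλ = -1.1174 rad
q = Δφ/Δψ = 0.9487
d = R·√(Δφ² + q²Δλ²) = 6374·1.20791 = 7699 km

7699 km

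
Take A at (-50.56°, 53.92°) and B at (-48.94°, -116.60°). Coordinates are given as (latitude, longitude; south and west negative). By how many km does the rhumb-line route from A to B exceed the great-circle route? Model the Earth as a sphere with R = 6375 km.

Great circle: cos σ = sin φ₁ sin φ₂ + cos φ₁ cos φ₂ cos Δλ,  σ = 1.3992 rad → d_gc = 8920.0 km
Rhumb line: Δψ = +0.0438, q = Δφ/Δψ = 0.6460, d_rh = R√(Δφ²+q²Δλ²) = 12258.6 km
Excess = 12258.6 − 8920.0 = 3338.6 ≈ 3339 km

3339 km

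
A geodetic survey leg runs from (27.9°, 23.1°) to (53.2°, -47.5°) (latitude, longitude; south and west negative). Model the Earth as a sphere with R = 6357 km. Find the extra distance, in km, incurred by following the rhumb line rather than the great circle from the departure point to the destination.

192 km

Great circle: cos σ = sin φ₁ sin φ₂ + cos φ₁ cos φ₂ cos Δλ,  σ = 0.9878 rad → d_gc = 6279.4 km
Rhumb line: Δψ = +0.5932, q = Δφ/Δψ = 0.7443, d_rh = R√(Δφ²+q²Δλ²) = 6471.1 km
Excess = 6471.1 − 6279.4 = 191.7 ≈ 192 km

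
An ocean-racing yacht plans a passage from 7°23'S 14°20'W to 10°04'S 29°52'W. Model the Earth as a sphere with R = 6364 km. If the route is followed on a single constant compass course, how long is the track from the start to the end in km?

Δψ = ln[tan(π/4+φ₂/2)/tan(π/4+φ₁/2)] = -0.0474;  Δφ = -0.0468 rad,  Δλ = -0.2711 rad
q = Δφ/Δψ = 0.9883
d = R·√(Δφ² + q²Δλ²) = 6364·0.27201 = 1731 km

1731 km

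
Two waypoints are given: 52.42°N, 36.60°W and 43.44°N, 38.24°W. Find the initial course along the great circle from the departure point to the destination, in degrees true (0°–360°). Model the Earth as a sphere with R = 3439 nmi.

θ = atan2( sin Δλ·cos φ₂ ,  cos φ₁ sin φ₂ − sin φ₁ cos φ₂ cos Δλ )
  = atan2(-0.0208, -0.1559) = 187.59°

187.6°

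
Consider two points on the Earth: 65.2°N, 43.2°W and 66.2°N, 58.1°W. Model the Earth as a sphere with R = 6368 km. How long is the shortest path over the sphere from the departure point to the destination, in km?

cos σ = sin φ₁ sin φ₂ + cos φ₁ cos φ₂ cos Δλ
      = sin(65.20°)sin(66.20°) + cos(65.20°)cos(66.20°)cos(-14.90°) = 0.9942
σ = 6.197° → d = Rσ = 6368·0.10816 = 689 km

689 km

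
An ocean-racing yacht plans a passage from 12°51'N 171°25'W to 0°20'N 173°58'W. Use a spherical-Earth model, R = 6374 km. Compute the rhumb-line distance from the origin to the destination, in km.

1421 km

Rhumb course C = atan2(Δλ, Δψ) with Δψ = ln[tan(π/4+φ₂/2)/tan(π/4+φ₁/2)] = -0.2204, Δλ = -0.0445 → C = 191.42°
d = R·|Δφ| / |cos C| = 6374·0.21846 / 0.98021 = 1421 km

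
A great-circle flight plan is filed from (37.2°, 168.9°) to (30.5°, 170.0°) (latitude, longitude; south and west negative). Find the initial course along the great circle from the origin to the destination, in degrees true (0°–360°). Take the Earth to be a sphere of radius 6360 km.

171.9°

N = sin Δλ·cos φ₂ = +0.0165;  D = cos φ₁ sin φ₂ − sin φ₁ cos φ₂ cos Δλ = -0.1166
initial course = atan2(N, D) = 171.92°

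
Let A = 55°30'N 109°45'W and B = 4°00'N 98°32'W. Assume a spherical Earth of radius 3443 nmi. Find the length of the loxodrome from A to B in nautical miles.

Δψ = ln[tan(π/4+φ₂/2)/tan(π/4+φ₁/2)] = -1.0997;  Δφ = -0.8988 rad,  Δλ = +0.1958 rad
q = Δφ/Δψ = 0.8174
d = R·√(Δφ² + q²Δλ²) = 3443·0.91298 = 3143 nmi

3143 nmi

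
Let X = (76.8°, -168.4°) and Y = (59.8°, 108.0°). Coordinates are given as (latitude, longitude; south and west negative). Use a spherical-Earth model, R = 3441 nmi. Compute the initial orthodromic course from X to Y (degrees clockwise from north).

N = sin Δλ·cos φ₂ = -0.4999;  D = cos φ₁ sin φ₂ − sin φ₁ cos φ₂ cos Δλ = +0.1428
initial course = atan2(N, D) = 285.94°

285.9°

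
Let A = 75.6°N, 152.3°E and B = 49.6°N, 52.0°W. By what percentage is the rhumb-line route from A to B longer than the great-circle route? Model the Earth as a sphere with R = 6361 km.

Great circle: σ = 0.9389 rad → d_gc = Rσ = 5972.1 km
Rhumb: Δφ = -0.4538, Δλ = +2.7175, Δψ = -1.0690, q = Δφ/Δψ = 0.4245 → d_rh = R√(Δφ²+q²Δλ²) = 7885.1 km
Excess = (7885.1 − 5972.1) / 5972.1 = 1913.0 / 5972.1 = 32.03% ≈ 32.0%

32.0%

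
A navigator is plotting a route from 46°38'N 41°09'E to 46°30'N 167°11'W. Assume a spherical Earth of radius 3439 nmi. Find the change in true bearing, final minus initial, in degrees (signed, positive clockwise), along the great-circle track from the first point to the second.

+141.7°

Initial bearing θ₁ = atan2(sin Δλ cos φ₂, cos φ₁ sin φ₂ − sin φ₁ cos φ₂ cos Δλ) = 19.19°
Final bearing θ₂ = (initial bearing from the destination back to the start) + 180° = 160.86°
Δθ = θ₂ − θ₁ = +141.7°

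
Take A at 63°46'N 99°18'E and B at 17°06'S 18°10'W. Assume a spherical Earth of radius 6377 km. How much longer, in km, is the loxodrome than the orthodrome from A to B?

764 km

Great circle: cos σ = sin φ₁ sin φ₂ + cos φ₁ cos φ₂ cos Δλ,  σ = 2.0472 rad → d_gc = 13055.2 km
Rhumb line: Δψ = -1.7596, q = Δφ/Δψ = 0.8021, d_rh = R√(Δφ²+q²Δλ²) = 13819.4 km
Excess = 13819.4 − 13055.2 = 764.2 ≈ 764 km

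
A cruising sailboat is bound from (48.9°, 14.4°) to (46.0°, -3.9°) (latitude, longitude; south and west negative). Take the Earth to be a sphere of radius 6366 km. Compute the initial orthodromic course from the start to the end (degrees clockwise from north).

263.7°

N = sin Δλ·cos φ₂ = -0.2181;  D = cos φ₁ sin φ₂ − sin φ₁ cos φ₂ cos Δλ = -0.0241
initial course = atan2(N, D) = 263.69°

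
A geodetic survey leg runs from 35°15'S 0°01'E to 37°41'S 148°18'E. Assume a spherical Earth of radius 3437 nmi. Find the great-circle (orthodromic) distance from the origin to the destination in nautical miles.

Haversine: a = sin²(Δφ/2)+cos φ₁ cos φ₂ sin²(Δλ/2) = 0.59848;  σ = 2·atan2(√a,√(1−a))
σ = 101.360° → d = Rσ = 3437·1.76906 = 6080 nmi

6080 nmi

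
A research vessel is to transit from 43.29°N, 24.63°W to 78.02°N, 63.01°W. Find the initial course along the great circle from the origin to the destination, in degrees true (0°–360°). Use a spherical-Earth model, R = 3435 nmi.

347.9°

θ = atan2( sin Δλ·cos φ₂ ,  cos φ₁ sin φ₂ − sin φ₁ cos φ₂ cos Δλ )
  = atan2(-0.1289, +0.6005) = 347.89°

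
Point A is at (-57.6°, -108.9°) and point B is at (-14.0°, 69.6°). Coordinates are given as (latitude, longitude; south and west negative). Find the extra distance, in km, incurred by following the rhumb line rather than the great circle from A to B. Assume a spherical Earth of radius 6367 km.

3964 km

Great circle: cos σ = sin φ₁ sin φ₂ + cos φ₁ cos φ₂ cos Δλ,  σ = 1.8917 rad → d_gc = 12044.8 km
Rhumb line: Δψ = +0.9892, q = Δφ/Δψ = 0.7692, d_rh = R√(Δφ²+q²Δλ²) = 16009.2 km
Excess = 16009.2 − 12044.8 = 3964.4 ≈ 3964 km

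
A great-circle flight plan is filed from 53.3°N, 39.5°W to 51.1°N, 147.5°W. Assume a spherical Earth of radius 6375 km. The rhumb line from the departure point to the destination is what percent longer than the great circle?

11.3%

Great circle: σ = 1.0379 rad → d_gc = Rσ = 6616.8 km
Rhumb: Δφ = -0.0384, Δλ = -1.8850, Δψ = -0.0627, q = Δφ/Δψ = 0.6127 → d_rh = R√(Δφ²+q²Δλ²) = 7367.2 km
Excess = (7367.2 − 6616.8) / 6616.8 = 750.4 / 6616.8 = 11.34% ≈ 11.3%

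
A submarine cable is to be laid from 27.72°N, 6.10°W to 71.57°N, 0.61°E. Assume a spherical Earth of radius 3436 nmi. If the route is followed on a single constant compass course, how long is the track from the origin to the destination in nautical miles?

2640 nmi

Rhumb course C = atan2(Δλ, Δψ) with Δψ = ln[tan(π/4+φ₂/2)/tan(π/4+φ₁/2)] = +1.3149, Δλ = +0.1171 → C = 5.09°
d = R·|Δφ| / |cos C| = 3436·0.76533 / 0.99606 = 2640 nmi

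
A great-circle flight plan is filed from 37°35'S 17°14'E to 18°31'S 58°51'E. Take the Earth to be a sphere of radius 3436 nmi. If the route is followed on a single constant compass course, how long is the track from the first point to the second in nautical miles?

Δψ = ln[tan(π/4+φ₂/2)/tan(π/4+φ₁/2)] = +0.3798;  Δφ = +0.3328 rad,  Δλ = +0.7263 rad
q = Δφ/Δψ = 0.8761
d = R·√(Δφ² + q²Δλ²) = 3436·0.71812 = 2467 nmi

2467 nmi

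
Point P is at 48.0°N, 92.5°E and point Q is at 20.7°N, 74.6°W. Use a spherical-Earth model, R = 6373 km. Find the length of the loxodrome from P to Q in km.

Δψ = ln[tan(π/4+φ₂/2)/tan(π/4+φ₁/2)] = -0.5881;  Δφ = -0.4765 rad,  Δλ = -2.9164 rad
q = Δφ/Δψ = 0.8103
d = R·√(Δφ² + q²Δλ²) = 6373·2.41061 = 15363 km

15363 km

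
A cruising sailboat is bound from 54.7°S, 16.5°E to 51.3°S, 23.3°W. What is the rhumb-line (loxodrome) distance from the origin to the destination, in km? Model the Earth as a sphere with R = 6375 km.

Δψ = ln[tan(π/4+φ₂/2)/tan(π/4+φ₁/2)] = +0.0987;  Δφ = +0.0593 rad,  Δλ = -0.6946 rad
q = Δφ/Δψ = 0.6014
d = R·√(Δφ² + q²Δλ²) = 6375·0.42196 = 2690 km

2690 km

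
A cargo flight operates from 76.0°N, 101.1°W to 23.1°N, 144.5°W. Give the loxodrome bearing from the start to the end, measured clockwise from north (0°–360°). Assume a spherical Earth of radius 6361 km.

204.2°

Meridional parts: M(φ₁)=+2.0973, M(φ₂)=+0.4146 → ΔM = -1.6828;  Δλ = -0.7575 rad
tan C = Δλ / ΔM = +0.4501 → C = 204.23°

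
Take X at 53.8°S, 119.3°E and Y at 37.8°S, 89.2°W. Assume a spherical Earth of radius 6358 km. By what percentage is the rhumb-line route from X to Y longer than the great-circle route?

Great circle: σ = 1.4862 rad → d_gc = Rσ = 9449.4 km
Rhumb: Δφ = +0.2793, Δλ = +2.6442, Δψ = +0.4047, q = Δφ/Δψ = 0.6900 → d_rh = R√(Δφ²+q²Δλ²) = 11735.9 km
Excess = (11735.9 − 9449.4) / 9449.4 = 2286.5 / 9449.4 = 24.20% ≈ 24.2%

24.2%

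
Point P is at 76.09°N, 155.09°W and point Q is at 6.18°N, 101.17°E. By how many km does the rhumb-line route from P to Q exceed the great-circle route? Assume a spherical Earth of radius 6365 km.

Great circle: cos σ = sin φ₁ sin φ₂ + cos φ₁ cos φ₂ cos Δλ,  σ = 1.5230 rad → d_gc = 9694.2 km
Rhumb line: Δψ = -1.9958, q = Δφ/Δψ = 0.6114, d_rh = R√(Δφ²+q²Δλ²) = 10486.1 km
Excess = 10486.1 − 9694.2 = 791.9 ≈ 792 km

792 km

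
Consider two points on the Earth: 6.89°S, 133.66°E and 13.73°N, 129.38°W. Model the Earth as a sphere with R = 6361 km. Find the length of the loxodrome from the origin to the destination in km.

Rhumb course C = atan2(Δλ, Δψ) with Δψ = ln[tan(π/4+φ₂/2)/tan(π/4+φ₁/2)] = +0.3625, Δλ = +1.6923 → C = 77.91°
d = R·|Δφ| / |cos C| = 6361·0.35989 / 0.20946 = 10929 km

10929 km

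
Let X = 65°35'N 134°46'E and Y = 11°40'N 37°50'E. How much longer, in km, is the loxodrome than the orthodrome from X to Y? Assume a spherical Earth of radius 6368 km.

Great circle: cos σ = sin φ₁ sin φ₂ + cos φ₁ cos φ₂ cos Δλ,  σ = 1.4351 rad → d_gc = 9138.8 km
Rhumb line: Δψ = -1.3258, q = Δφ/Δψ = 0.7098, d_rh = R√(Δφ²+q²Δλ²) = 9715.2 km
Excess = 9715.2 − 9138.8 = 576.4 ≈ 576 km

576 km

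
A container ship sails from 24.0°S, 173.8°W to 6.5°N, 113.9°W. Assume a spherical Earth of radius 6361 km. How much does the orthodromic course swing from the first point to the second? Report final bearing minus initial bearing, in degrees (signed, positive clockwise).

-10.4°

Initial bearing θ₁ = atan2(sin Δλ cos φ₂, cos φ₁ sin φ₂ − sin φ₁ cos φ₂ cos Δλ) = 70.40°
Final bearing θ₂ = (initial bearing from the destination back to the start) + 180° = 60.02°
Δθ = θ₂ − θ₁ = -10.4°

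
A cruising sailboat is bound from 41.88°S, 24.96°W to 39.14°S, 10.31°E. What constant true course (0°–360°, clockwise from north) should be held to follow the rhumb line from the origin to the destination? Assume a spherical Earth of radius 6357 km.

Meridional parts: M(φ₁)=-0.8064, M(φ₂)=-0.7434 → ΔM = +0.0629;  Δλ = +0.6156 rad
tan C = Δλ / ΔM = +9.7844 → C = 84.16°

84.2°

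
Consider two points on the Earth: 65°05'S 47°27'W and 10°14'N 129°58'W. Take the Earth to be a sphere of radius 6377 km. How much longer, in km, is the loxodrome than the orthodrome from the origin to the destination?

314 km

Great circle: cos σ = sin φ₁ sin φ₂ + cos φ₁ cos φ₂ cos Δλ,  σ = 1.6781 rad → d_gc = 10701.4 km
Rhumb line: Δψ = +1.6895, q = Δφ/Δψ = 0.7781, d_rh = R√(Δφ²+q²Δλ²) = 11015.1 km
Excess = 11015.1 − 10701.4 = 313.7 ≈ 314 km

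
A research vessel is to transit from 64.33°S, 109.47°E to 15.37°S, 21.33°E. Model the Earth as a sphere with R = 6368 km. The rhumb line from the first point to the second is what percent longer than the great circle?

Great circle: σ = 1.3156 rad → d_gc = Rσ = 8377.7 km
Rhumb: Δφ = +0.8545, Δλ = -1.5383, Δψ = +1.2076, q = Δφ/Δψ = 0.7076 → d_rh = R√(Δφ²+q²Δλ²) = 8812.6 km
Excess = (8812.6 − 8377.7) / 8377.7 = 434.9 / 8377.7 = 5.19% ≈ 5.2%

5.2%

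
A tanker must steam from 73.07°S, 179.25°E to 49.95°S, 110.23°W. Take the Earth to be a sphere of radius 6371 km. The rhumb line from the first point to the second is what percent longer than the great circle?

5.2%

Great circle: σ = 0.6521 rad → d_gc = Rσ = 4154.7 km
Rhumb: Δφ = +0.4035, Δλ = +1.2308, Δψ = +0.8956, q = Δφ/Δψ = 0.4505 → d_rh = R√(Δφ²+q²Δλ²) = 4369.2 km
Excess = (4369.2 − 4154.7) / 4154.7 = 214.5 / 4154.7 = 5.16% ≈ 5.2%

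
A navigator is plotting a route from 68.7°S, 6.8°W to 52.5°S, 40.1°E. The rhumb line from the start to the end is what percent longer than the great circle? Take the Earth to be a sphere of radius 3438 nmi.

Great circle: σ = 0.4729 rad → d_gc = Rσ = 1625.8 nmi
Rhumb: Δφ = +0.2827, Δλ = +0.8186, Δψ = +0.5906, q = Δφ/Δψ = 0.4787 → d_rh = R√(Δφ²+q²Δλ²) = 1661.3 nmi
Excess = (1661.3 − 1625.8) / 1625.8 = 35.5 / 1625.8 = 2.18% ≈ 2.2%

2.2%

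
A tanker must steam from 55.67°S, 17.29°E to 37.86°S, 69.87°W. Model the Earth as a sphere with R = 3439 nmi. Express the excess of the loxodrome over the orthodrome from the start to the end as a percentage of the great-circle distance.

6.0%

Great circle: σ = 1.0135 rad → d_gc = Rσ = 3485.5 nmi
Rhumb: Δφ = +0.3108, Δλ = -1.5212, Δψ = +0.4599, q = Δφ/Δψ = 0.6759 → d_rh = R√(Δφ²+q²Δλ²) = 3694.0 nmi
Excess = (3694.0 − 3485.5) / 3485.5 = 208.5 / 3485.5 = 5.98% ≈ 6.0%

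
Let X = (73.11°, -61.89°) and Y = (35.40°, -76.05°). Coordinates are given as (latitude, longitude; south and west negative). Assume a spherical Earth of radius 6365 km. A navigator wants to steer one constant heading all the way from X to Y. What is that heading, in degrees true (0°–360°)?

191.2°

Meridional parts: M(φ₁)=+1.9074, M(φ₂)=+0.6614 → ΔM = -1.2460;  Δλ = -0.2471 rad
tan C = Δλ / ΔM = +0.1983 → C = 191.22°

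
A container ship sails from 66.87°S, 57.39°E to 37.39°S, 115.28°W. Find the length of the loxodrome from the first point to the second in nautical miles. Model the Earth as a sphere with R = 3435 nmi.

6292 nmi

Δψ = ln[tan(π/4+φ₂/2)/tan(π/4+φ₁/2)] = +0.8820;  Δφ = +0.5145 rad,  Δλ = -3.0137 rad
q = Δφ/Δψ = 0.5834
d = R·√(Δφ² + q²Δλ²) = 3435·1.83179 = 6292 nmi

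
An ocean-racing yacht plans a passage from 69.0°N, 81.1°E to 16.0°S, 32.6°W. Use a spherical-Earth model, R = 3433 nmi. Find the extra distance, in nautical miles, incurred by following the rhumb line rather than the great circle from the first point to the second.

442 nmi

Great circle: cos σ = sin φ₁ sin φ₂ + cos φ₁ cos φ₂ cos Δλ,  σ = 1.9777 rad → d_gc = 6789.5 nmi
Rhumb line: Δψ = -1.9685, q = Δφ/Δψ = 0.7536, d_rh = R√(Δφ²+q²Δλ²) = 7231.7 nmi
Excess = 7231.7 − 6789.5 = 442.2 ≈ 442 nmi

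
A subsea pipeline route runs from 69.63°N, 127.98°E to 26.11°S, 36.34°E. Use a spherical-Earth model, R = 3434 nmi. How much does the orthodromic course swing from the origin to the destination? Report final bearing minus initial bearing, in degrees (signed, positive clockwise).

At departure: θ₁ = atan2(sin Δλ cos φ₂, cos φ₁ sin φ₂ − sin φ₁ cos φ₂ cos Δλ) = 261.82°
At arrival: θ₂ = atan2(sin Δλ cos φ₁, −cos φ₂ sin φ₁ + sin φ₂ cos φ₁ cos Δλ) = 202.56°
Δθ = θ₂ − θ₁ = -59.3°

-59.3°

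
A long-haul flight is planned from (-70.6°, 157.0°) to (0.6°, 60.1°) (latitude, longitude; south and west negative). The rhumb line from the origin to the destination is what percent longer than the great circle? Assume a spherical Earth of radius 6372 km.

Great circle: σ = 1.6206 rad → d_gc = Rσ = 10326.4 km
Rhumb: Δφ = +1.2427, Δλ = -1.6912, Δψ = +1.7770, q = Δφ/Δψ = 0.6993 → d_rh = R√(Δφ²+q²Δλ²) = 10931.4 km
Excess = (10931.4 − 10326.4) / 10326.4 = 605.0 / 10326.4 = 5.86% ≈ 5.9%

5.9%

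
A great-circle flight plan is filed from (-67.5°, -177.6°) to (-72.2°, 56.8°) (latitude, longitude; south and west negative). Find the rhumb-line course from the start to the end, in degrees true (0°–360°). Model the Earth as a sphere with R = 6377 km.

263.8°

Δψ = ln[tan(π/4+φ₂/2)/tan(π/4+φ₁/2)] = -0.2392
Δλ = -2.1921 rad (taken the short way round)
course = atan2(Δλ, Δψ) = 263.77°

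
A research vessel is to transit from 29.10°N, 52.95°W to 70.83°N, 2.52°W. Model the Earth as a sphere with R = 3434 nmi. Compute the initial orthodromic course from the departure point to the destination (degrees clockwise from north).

19.3°

θ = atan2( sin Δλ·cos φ₂ ,  cos φ₁ sin φ₂ − sin φ₁ cos φ₂ cos Δλ )
  = atan2(+0.2531, +0.7236) = 19.28°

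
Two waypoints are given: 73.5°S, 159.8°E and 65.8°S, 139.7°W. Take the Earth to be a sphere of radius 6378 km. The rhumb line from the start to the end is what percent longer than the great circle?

Great circle: σ = 0.3712 rad → d_gc = Rσ = 2367.6 km
Rhumb: Δφ = +0.1344, Δλ = +1.0559, Δψ = +0.3911, q = Δφ/Δψ = 0.3436 → d_rh = R√(Δφ²+q²Δλ²) = 2468.0 km
Excess = (2468.0 − 2367.6) / 2367.6 = 100.4 / 2367.6 = 4.24% ≈ 4.2%

4.2%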